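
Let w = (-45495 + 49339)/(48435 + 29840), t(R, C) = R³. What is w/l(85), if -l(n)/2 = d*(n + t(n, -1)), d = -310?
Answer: 1/7754401250 ≈ 1.2896e-10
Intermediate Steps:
w = 124/2525 (w = 3844/78275 = 3844*(1/78275) = 124/2525 ≈ 0.049109)
l(n) = 620*n + 620*n³ (l(n) = -(-620)*(n + n³) = -2*(-310*n - 310*n³) = 620*n + 620*n³)
w/l(85) = 124/(2525*((620*85*(1 + 85²)))) = 124/(2525*((620*85*(1 + 7225)))) = 124/(2525*((620*85*7226))) = (124/2525)/380810200 = (124/2525)*(1/380810200) = 1/7754401250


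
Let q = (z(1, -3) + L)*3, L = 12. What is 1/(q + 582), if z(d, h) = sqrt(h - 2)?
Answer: 206/127323 - I*sqrt(5)/127323 ≈ 0.0016179 - 1.7562e-5*I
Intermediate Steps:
z(d, h) = sqrt(-2 + h)
q = 36 + 3*I*sqrt(5) (q = (sqrt(-2 - 3) + 12)*3 = (sqrt(-5) + 12)*3 = (I*sqrt(5) + 12)*3 = (12 + I*sqrt(5))*3 = 36 + 3*I*sqrt(5) ≈ 36.0 + 6.7082*I)
1/(q + 582) = 1/((36 + 3*I*sqrt(5)) + 582) = 1/(618 + 3*I*sqrt(5))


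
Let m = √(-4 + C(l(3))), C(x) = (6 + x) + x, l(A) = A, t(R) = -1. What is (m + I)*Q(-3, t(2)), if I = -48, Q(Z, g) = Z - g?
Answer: 96 - 4*√2 ≈ 90.343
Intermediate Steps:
C(x) = 6 + 2*x
m = 2*√2 (m = √(-4 + (6 + 2*3)) = √(-4 + (6 + 6)) = √(-4 + 12) = √8 = 2*√2 ≈ 2.8284)
(m + I)*Q(-3, t(2)) = (2*√2 - 48)*(-3 - 1*(-1)) = (-48 + 2*√2)*(-3 + 1) = (-48 + 2*√2)*(-2) = 96 - 4*√2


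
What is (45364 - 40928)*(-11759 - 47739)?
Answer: -263933128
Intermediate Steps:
(45364 - 40928)*(-11759 - 47739) = 4436*(-59498) = -263933128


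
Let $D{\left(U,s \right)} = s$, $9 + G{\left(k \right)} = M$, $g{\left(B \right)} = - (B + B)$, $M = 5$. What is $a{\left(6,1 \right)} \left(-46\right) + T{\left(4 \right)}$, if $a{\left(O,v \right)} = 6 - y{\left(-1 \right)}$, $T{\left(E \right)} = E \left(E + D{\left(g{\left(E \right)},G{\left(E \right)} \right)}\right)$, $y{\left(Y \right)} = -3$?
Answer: $-414$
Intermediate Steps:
$g{\left(B \right)} = - 2 B$
$G{\left(k \right)} = -4$ ($G{\left(k \right)} = -9 + 5 = -4$)
$T{\left(E \right)} = E \left(-4 + E\right)$ ($T{\left(E \right)} = E \left(E - 4\right) = E \left(-4 + E\right)$)
$a{\left(O,v \right)} = 9$ ($a{\left(O,v \right)} = 6 - -3 = 6 + 3 = 9$)
$a{\left(6,1 \right)} \left(-46\right) + T{\left(4 \right)} = 9 \left(-46\right) + 4 \left(-4 + 4\right) = -414 + 4 \cdot 0 = -414 + 0 = -414$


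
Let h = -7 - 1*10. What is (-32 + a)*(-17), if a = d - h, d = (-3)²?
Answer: 102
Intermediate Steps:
d = 9
h = -17 (h = -7 - 10 = -17)
a = 26 (a = 9 - 1*(-17) = 9 + 17 = 26)
(-32 + a)*(-17) = (-32 + 26)*(-17) = -6*(-17) = 102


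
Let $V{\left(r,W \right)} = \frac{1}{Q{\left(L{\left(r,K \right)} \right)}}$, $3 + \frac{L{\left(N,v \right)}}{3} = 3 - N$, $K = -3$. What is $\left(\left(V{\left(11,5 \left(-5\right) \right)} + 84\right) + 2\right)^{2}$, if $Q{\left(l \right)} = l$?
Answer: $\frac{8048569}{1089} \approx 7390.8$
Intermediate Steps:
$L{\left(N,v \right)} = - 3 N$ ($L{\left(N,v \right)} = -9 + 3 \left(3 - N\right) = -9 - \left(-9 + 3 N\right) = - 3 N$)
$V{\left(r,W \right)} = - \frac{1}{3 r}$ ($V{\left(r,W \right)} = \frac{1}{\left(-3\right) r} = - \frac{1}{3 r}$)
$\left(\left(V{\left(11,5 \left(-5\right) \right)} + 84\right) + 2\right)^{2} = \left(\left(- \frac{1}{3 \cdot 11} + 84\right) + 2\right)^{2} = \left(\left(\left(- \frac{1}{3}\right) \frac{1}{11} + 84\right) + 2\right)^{2} = \left(\left(- \frac{1}{33} + 84\right) + 2\right)^{2} = \left(\frac{2771}{33} + 2\right)^{2} = \left(\frac{2837}{33}\right)^{2} = \frac{8048569}{1089}$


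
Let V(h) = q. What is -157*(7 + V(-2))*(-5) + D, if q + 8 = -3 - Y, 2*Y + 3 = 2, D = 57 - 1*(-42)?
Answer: -5297/2 ≈ -2648.5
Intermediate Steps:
D = 99 (D = 57 + 42 = 99)
Y = -½ (Y = -3/2 + (½)*2 = -3/2 + 1 = -½ ≈ -0.50000)
q = -21/2 (q = -8 + (-3 - 1*(-½)) = -8 + (-3 + ½) = -8 - 5/2 = -21/2 ≈ -10.500)
V(h) = -21/2
-157*(7 + V(-2))*(-5) + D = -157*(7 - 21/2)*(-5) + 99 = -(-1099)*(-5)/2 + 99 = -157*35/2 + 99 = -5495/2 + 99 = -5297/2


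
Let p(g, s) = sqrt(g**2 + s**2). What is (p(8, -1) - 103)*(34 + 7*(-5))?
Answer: 103 - sqrt(65) ≈ 94.938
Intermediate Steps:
(p(8, -1) - 103)*(34 + 7*(-5)) = (sqrt(8**2 + (-1)**2) - 103)*(34 + 7*(-5)) = (sqrt(64 + 1) - 103)*(34 - 35) = (sqrt(65) - 103)*(-1) = (-103 + sqrt(65))*(-1) = 103 - sqrt(65)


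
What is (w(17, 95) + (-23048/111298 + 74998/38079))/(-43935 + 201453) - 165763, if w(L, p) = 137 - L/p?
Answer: -2628175083610872126901/15855016484740455 ≈ -1.6576e+5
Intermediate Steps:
w(L, p) = 137 - L/p
(w(17, 95) + (-23048/111298 + 74998/38079))/(-43935 + 201453) - 165763 = ((137 - 1*17/95) + (-23048/111298 + 74998/38079))/(-43935 + 201453) - 165763 = ((137 - 1*17*1/95) + (-23048*1/111298 + 74998*(1/38079)))/157518 - 165763 = ((137 - 17/95) + (-11524/55649 + 74998/38079))*(1/157518) - 165763 = (12998/95 + 3734741306/2119058271)*(1/157518) - 165763 = (27898319830528/201310535745)*(1/157518) - 165763 = 13949159915264/15855016484740455 - 165763 = -2628175083610872126901/15855016484740455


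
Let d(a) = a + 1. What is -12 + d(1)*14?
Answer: 16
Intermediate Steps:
d(a) = 1 + a
-12 + d(1)*14 = -12 + (1 + 1)*14 = -12 + 2*14 = -12 + 28 = 16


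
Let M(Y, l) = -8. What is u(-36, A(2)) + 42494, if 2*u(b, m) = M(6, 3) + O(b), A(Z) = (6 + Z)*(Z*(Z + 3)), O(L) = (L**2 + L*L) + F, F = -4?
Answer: 43784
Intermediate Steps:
O(L) = -4 + 2*L**2 (O(L) = (L**2 + L*L) - 4 = (L**2 + L**2) - 4 = 2*L**2 - 4 = -4 + 2*L**2)
A(Z) = Z*(3 + Z)*(6 + Z) (A(Z) = (6 + Z)*(Z*(3 + Z)) = Z*(3 + Z)*(6 + Z))
u(b, m) = -6 + b**2 (u(b, m) = (-8 + (-4 + 2*b**2))/2 = (-12 + 2*b**2)/2 = -6 + b**2)
u(-36, A(2)) + 42494 = (-6 + (-36)**2) + 42494 = (-6 + 1296) + 42494 = 1290 + 42494 = 43784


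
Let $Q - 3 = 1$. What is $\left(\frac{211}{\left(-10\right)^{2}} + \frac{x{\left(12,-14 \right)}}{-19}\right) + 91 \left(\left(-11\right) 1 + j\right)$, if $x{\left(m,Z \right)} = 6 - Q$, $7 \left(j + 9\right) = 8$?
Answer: $- \frac{3256591}{1900} \approx -1714.0$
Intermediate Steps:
$Q = 4$ ($Q = 3 + 1 = 4$)
$j = - \frac{55}{7}$ ($j = -9 + \frac{1}{7} \cdot 8 = -9 + \frac{8}{7} = - \frac{55}{7} \approx -7.8571$)
$x{\left(m,Z \right)} = 2$ ($x{\left(m,Z \right)} = 6 - 4 = 2$)
$\left(\frac{211}{\left(-10\right)^{2}} + \frac{x{\left(12,-14 \right)}}{-19}\right) + 91 \left(\left(-11\right) 1 + j\right) = \left(\frac{211}{\left(-10\right)^{2}} + \frac{2}{-19}\right) + 91 \left(\left(-11\right) 1 - \frac{55}{7}\right) = \left(\frac{211}{100} + 2 \left(- \frac{1}{19}\right)\right) + 91 \left(-11 - \frac{55}{7}\right) = \left(211 \cdot \frac{1}{100} - \frac{2}{19}\right) + 91 \left(- \frac{132}{7}\right) = \left(\frac{211}{100} - \frac{2}{19}\right) - 1716 = \frac{3809}{1900} - 1716 = - \frac{3256591}{1900}$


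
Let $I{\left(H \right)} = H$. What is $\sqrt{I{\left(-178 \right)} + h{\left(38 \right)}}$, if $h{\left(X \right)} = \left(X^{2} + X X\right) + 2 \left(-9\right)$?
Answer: $2 \sqrt{673} \approx 51.884$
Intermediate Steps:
$h{\left(X \right)} = -18 + 2 X^{2}$ ($h{\left(X \right)} = \left(X^{2} + X^{2}\right) - 18 = 2 X^{2} - 18 = -18 + 2 X^{2}$)
$\sqrt{I{\left(-178 \right)} + h{\left(38 \right)}} = \sqrt{-178 - \left(18 - 2 \cdot 38^{2}\right)} = \sqrt{-178 + \left(-18 + 2 \cdot 1444\right)} = \sqrt{-178 + \left(-18 + 2888\right)} = \sqrt{-178 + 2870} = \sqrt{2692} = 2 \sqrt{673}$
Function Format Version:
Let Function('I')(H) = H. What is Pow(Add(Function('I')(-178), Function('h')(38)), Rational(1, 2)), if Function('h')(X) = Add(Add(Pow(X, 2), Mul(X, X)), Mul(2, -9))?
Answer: Mul(2, Pow(673, Rational(1, 2))) ≈ 51.884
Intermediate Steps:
Function('h')(X) = Add(-18, Mul(2, Pow(X, 2))) (Function('h')(X) = Add(Add(Pow(X, 2), Pow(X, 2)), -18) = Add(Mul(2, Pow(X, 2)), -18) = Add(-18, Mul(2, Pow(X, 2))))
Pow(Add(Function('I')(-178), Function('h')(38)), Rational(1, 2)) = Pow(Add(-178, Add(-18, Mul(2, Pow(38, 2)))), Rational(1, 2)) = Pow(Add(-178, Add(-18, Mul(2, 1444))), Rational(1, 2)) = Pow(Add(-178, Add(-18, 2888)), Rational(1, 2)) = Pow(Add(-178, 2870), Rational(1, 2)) = Pow(2692, Rational(1, 2)) = Mul(2, Pow(673, Rational(1, 2)))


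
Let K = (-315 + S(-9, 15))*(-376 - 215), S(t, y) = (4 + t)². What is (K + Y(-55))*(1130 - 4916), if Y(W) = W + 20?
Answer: -648750030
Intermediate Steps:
Y(W) = 20 + W
K = 171390 (K = (-315 + (4 - 9)²)*(-376 - 215) = (-315 + (-5)²)*(-591) = (-315 + 25)*(-591) = -290*(-591) = 171390)
(K + Y(-55))*(1130 - 4916) = (171390 + (20 - 55))*(1130 - 4916) = (171390 - 35)*(-3786) = 171355*(-3786) = -648750030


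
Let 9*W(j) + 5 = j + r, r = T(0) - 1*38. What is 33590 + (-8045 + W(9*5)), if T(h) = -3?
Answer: 229904/9 ≈ 25545.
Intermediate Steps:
r = -41 (r = -3 - 1*38 = -3 - 38 = -41)
W(j) = -46/9 + j/9 (W(j) = -5/9 + (j - 41)/9 = -5/9 + (-41 + j)/9 = -5/9 + (-41/9 + j/9) = -46/9 + j/9)
33590 + (-8045 + W(9*5)) = 33590 + (-8045 + (-46/9 + (9*5)/9)) = 33590 + (-8045 + (-46/9 + (1/9)*45)) = 33590 + (-8045 + (-46/9 + 5)) = 33590 + (-8045 - 1/9) = 33590 - 72406/9 = 229904/9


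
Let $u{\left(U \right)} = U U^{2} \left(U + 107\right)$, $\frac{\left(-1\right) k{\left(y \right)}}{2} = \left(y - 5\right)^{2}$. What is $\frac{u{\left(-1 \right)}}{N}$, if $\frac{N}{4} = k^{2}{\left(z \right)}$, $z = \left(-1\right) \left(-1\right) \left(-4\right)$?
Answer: $- \frac{53}{52488} \approx -0.0010098$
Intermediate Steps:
$z = -4$ ($z = 1 \left(-4\right) = -4$)
$k{\left(y \right)} = - 2 \left(-5 + y\right)^{2}$ ($k{\left(y \right)} = - 2 \left(y - 5\right)^{2} = - 2 \left(-5 + y\right)^{2}$)
$u{\left(U \right)} = U^{3} \left(107 + U\right)$
$N = 104976$ ($N = 4 \left(- 2 \left(-5 - 4\right)^{2}\right)^{2} = 4 \left(- 2 \left(-9\right)^{2}\right)^{2} = 4 \left(\left(-2\right) 81\right)^{2} = 4 \left(-162\right)^{2} = 4 \cdot 26244 = 104976$)
$\frac{u{\left(-1 \right)}}{N} = \frac{\left(-1\right)^{3} \left(107 - 1\right)}{104976} = \left(-1\right) 106 \cdot \frac{1}{104976} = \left(-106\right) \frac{1}{104976} = - \frac{53}{52488}$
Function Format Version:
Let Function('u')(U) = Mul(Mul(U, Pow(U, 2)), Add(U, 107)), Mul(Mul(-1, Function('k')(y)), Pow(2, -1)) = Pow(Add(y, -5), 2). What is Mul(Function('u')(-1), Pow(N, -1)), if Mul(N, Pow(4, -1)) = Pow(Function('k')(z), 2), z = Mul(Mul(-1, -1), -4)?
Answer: Rational(-53, 52488) ≈ -0.0010098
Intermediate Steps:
z = -4 (z = Mul(1, -4) = -4)
Function('k')(y) = Mul(-2, Pow(Add(-5, y), 2)) (Function('k')(y) = Mul(-2, Pow(Add(y, -5), 2)) = Mul(-2, Pow(Add(-5, y), 2)))
Function('u')(U) = Mul(Pow(U, 3), Add(107, U))
N = 104976 (N = Mul(4, Pow(Mul(-2, Pow(Add(-5, -4), 2)), 2)) = Mul(4, Pow(Mul(-2, Pow(-9, 2)), 2)) = Mul(4, Pow(Mul(-2, 81), 2)) = Mul(4, Pow(-162, 2)) = Mul(4, 26244) = 104976)
Mul(Function('u')(-1), Pow(N, -1)) = Mul(Mul(Pow(-1, 3), Add(107, -1)), Pow(104976, -1)) = Mul(Mul(-1, 106), Rational(1, 104976)) = Mul(-106, Rational(1, 104976)) = Rational(-53, 52488)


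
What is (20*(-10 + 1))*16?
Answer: -2880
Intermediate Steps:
(20*(-10 + 1))*16 = (20*(-9))*16 = -180*16 = -2880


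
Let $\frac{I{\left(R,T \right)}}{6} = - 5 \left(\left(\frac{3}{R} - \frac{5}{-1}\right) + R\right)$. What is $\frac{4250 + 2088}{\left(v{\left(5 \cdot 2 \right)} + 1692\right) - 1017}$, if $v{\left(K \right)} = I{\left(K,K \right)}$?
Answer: $\frac{3169}{108} \approx 29.343$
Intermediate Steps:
$I{\left(R,T \right)} = -150 - \frac{90}{R} - 30 R$ ($I{\left(R,T \right)} = 6 \left(- 5 \left(\left(\frac{3}{R} - \frac{5}{-1}\right) + R\right)\right) = 6 \left(- 5 \left(\left(\frac{3}{R} - -5\right) + R\right)\right) = 6 \left(- 5 \left(\left(\frac{3}{R} + 5\right) + R\right)\right) = 6 \left(- 5 \left(\left(5 + \frac{3}{R}\right) + R\right)\right) = 6 \left(- 5 \left(5 + R + \frac{3}{R}\right)\right) = 6 \left(-25 - \frac{15}{R} - 5 R\right) = -150 - \frac{90}{R} - 30 R$)
$v{\left(K \right)} = -150 - \frac{90}{K} - 30 K$
$\frac{4250 + 2088}{\left(v{\left(5 \cdot 2 \right)} + 1692\right) - 1017} = \frac{4250 + 2088}{\left(\left(-150 - \frac{90}{5 \cdot 2} - 30 \cdot 5 \cdot 2\right) + 1692\right) - 1017} = \frac{6338}{\left(\left(-150 - \frac{90}{10} - 300\right) + 1692\right) - 1017} = \frac{6338}{\left(\left(-150 - 9 - 300\right) + 1692\right) - 1017} = \frac{6338}{\left(-459 + 1692\right) - 1017} = \frac{6338}{1233 - 1017} = \frac{6338}{216} = 6338 \cdot \frac{1}{216} = \frac{3169}{108}$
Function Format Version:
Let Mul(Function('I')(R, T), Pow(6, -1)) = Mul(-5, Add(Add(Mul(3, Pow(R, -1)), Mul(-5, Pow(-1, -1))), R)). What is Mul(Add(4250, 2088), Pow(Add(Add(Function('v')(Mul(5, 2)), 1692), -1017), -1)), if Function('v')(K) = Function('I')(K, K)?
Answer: Rational(3169, 108) ≈ 29.343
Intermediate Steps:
Function('I')(R, T) = Add(-150, Mul(-90, Pow(R, -1)), Mul(-30, R)) (Function('I')(R, T) = Mul(6, Mul(-5, Add(Add(Mul(3, Pow(R, -1)), Mul(-5, Pow(-1, -1))), R))) = Mul(6, Mul(-5, Add(Add(Mul(3, Pow(R, -1)), Mul(-5, -1)), R))) = Mul(6, Mul(-5, Add(Add(Mul(3, Pow(R, -1)), 5), R))) = Mul(6, Mul(-5, Add(Add(5, Mul(3, Pow(R, -1))), R))) = Mul(6, Mul(-5, Add(5, R, Mul(3, Pow(R, -1))))) = Mul(6, Add(-25, Mul(-15, Pow(R, -1)), Mul(-5, R))) = Add(-150, Mul(-90, Pow(R, -1)), Mul(-30, R)))
Function('v')(K) = Add(-150, Mul(-90, Pow(K, -1)), Mul(-30, K))
Mul(Add(4250, 2088), Pow(Add(Add(Function('v')(Mul(5, 2)), 1692), -1017), -1)) = Mul(Add(4250, 2088), Pow(Add(Add(Add(-150, Mul(-90, Pow(Mul(5, 2), -1)), Mul(-30, Mul(5, 2))), 1692), -1017), -1)) = Mul(6338, Pow(Add(Add(Add(-150, Mul(-90, Pow(10, -1)), Mul(-30, 10)), 1692), -1017), -1)) = Mul(6338, Pow(Add(Add(Add(-150, Mul(-90, Rational(1, 10)), -300), 1692), -1017), -1)) = Mul(6338, Pow(Add(Add(Add(-150, -9, -300), 1692), -1017), -1)) = Mul(6338, Pow(Add(Add(-459, 1692), -1017), -1)) = Mul(6338, Pow(Add(1233, -1017), -1)) = Mul(6338, Pow(216, -1)) = Mul(6338, Rational(1, 216)) = Rational(3169, 108)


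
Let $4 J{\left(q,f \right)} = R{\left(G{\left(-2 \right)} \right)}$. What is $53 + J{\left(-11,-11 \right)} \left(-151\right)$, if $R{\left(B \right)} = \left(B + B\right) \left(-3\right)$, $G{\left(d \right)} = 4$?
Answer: $959$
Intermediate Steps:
$R{\left(B \right)} = - 6 B$ ($R{\left(B \right)} = 2 B \left(-3\right) = - 6 B$)
$J{\left(q,f \right)} = -6$ ($J{\left(q,f \right)} = \frac{\left(-6\right) 4}{4} = \frac{1}{4} \left(-24\right) = -6$)
$53 + J{\left(-11,-11 \right)} \left(-151\right) = 53 - -906 = 53 + 906 = 959$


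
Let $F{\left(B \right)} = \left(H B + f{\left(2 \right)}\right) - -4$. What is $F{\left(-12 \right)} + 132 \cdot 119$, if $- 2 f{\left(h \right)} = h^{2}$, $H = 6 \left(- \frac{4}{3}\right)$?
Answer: $15806$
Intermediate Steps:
$H = -8$ ($H = 6 \left(\left(-4\right) \frac{1}{3}\right) = 6 \left(- \frac{4}{3}\right) = -8$)
$f{\left(h \right)} = - \frac{h^{2}}{2}$
$F{\left(B \right)} = 2 - 8 B$ ($F{\left(B \right)} = \left(- 8 B - \frac{2^{2}}{2}\right) - -4 = \left(- 8 B - 2\right) + 4 = \left(-2 - 8 B\right) + 4 = 2 - 8 B$)
$F{\left(-12 \right)} + 132 \cdot 119 = \left(2 - -96\right) + 132 \cdot 119 = \left(2 + 96\right) + 15708 = 98 + 15708 = 15806$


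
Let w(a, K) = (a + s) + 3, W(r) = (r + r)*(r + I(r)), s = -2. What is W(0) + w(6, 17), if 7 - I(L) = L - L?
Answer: 7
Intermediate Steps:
I(L) = 7 (I(L) = 7 - (L - L) = 7 - 1*0 = 7 + 0 = 7)
W(r) = 2*r*(7 + r) (W(r) = (r + r)*(r + 7) = (2*r)*(7 + r) = 2*r*(7 + r))
w(a, K) = 1 + a (w(a, K) = (a - 2) + 3 = (-2 + a) + 3 = 1 + a)
W(0) + w(6, 17) = 2*0*(7 + 0) + (1 + 6) = 2*0*7 + 7 = 0 + 7 = 7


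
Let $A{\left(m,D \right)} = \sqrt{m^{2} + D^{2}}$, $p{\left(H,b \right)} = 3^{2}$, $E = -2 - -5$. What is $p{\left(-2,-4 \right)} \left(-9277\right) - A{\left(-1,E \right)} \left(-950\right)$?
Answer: $-83493 + 950 \sqrt{10} \approx -80489.0$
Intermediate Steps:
$E = 3$ ($E = -2 + 5 = 3$)
$p{\left(H,b \right)} = 9$
$A{\left(m,D \right)} = \sqrt{D^{2} + m^{2}}$
$p{\left(-2,-4 \right)} \left(-9277\right) - A{\left(-1,E \right)} \left(-950\right) = 9 \left(-9277\right) - \sqrt{3^{2} + \left(-1\right)^{2}} \left(-950\right) = -83493 - \sqrt{9 + 1} \left(-950\right) = -83493 - \sqrt{10} \left(-950\right) = -83493 - - 950 \sqrt{10} = -83493 + 950 \sqrt{10}$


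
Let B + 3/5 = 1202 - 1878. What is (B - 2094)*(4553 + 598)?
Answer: -71356803/5 ≈ -1.4271e+7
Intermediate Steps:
B = -3383/5 (B = -⅗ + (1202 - 1878) = -⅗ - 676 = -3383/5 ≈ -676.60)
(B - 2094)*(4553 + 598) = (-3383/5 - 2094)*(4553 + 598) = -13853/5*5151 = -71356803/5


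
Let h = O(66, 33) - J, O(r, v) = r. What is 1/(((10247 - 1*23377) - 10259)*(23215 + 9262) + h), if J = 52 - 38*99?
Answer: -1/759600777 ≈ -1.3165e-9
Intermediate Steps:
J = -3710 (J = 52 - 3762 = -3710)
h = 3776 (h = 66 - 1*(-3710) = 66 + 3710 = 3776)
1/(((10247 - 1*23377) - 10259)*(23215 + 9262) + h) = 1/(((10247 - 1*23377) - 10259)*(23215 + 9262) + 3776) = 1/(((10247 - 23377) - 10259)*32477 + 3776) = 1/((-13130 - 10259)*32477 + 3776) = 1/(-23389*32477 + 3776) = 1/(-759604553 + 3776) = 1/(-759600777) = -1/759600777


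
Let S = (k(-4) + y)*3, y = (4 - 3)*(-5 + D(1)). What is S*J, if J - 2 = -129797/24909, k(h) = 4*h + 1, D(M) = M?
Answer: 79979/437 ≈ 183.02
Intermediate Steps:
k(h) = 1 + 4*h
y = -4 (y = (4 - 3)*(-5 + 1) = 1*(-4) = -4)
J = -79979/24909 (J = 2 - 129797/24909 = -79979/24909 ≈ -3.2108)
S = -57 (S = ((1 + 4*(-4)) - 4)*3 = ((1 - 16) - 4)*3 = (-15 - 4)*3 = -19*3 = -57)
S*J = -57*(-79979/24909) = 79979/437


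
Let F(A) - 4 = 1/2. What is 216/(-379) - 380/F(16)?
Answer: -289984/3411 ≈ -85.014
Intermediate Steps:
F(A) = 9/2 (F(A) = 4 + 1/2 = 4 + ½ = 9/2)
216/(-379) - 380/F(16) = 216/(-379) - 380/9/2 = 216*(-1/379) - 380*2/9 = -216/379 - 760/9 = -289984/3411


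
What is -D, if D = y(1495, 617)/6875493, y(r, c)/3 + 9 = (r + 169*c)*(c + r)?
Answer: -223382007/2291831 ≈ -97.469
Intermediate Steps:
y(r, c) = -27 + 3*(c + r)*(r + 169*c) (y(r, c) = -27 + 3*((r + 169*c)*(c + r)) = -27 + 3*((c + r)*(r + 169*c)) = -27 + 3*(c + r)*(r + 169*c))
D = 223382007/2291831 (D = (-27 + 3*1495² + 507*617² + 510*617*1495)/6875493 = (-27 + 3*2235025 + 507*380689 + 470431650)*(1/6875493) = (-27 + 6705075 + 193009323 + 470431650)*(1/6875493) = 670146021*(1/6875493) = 223382007/2291831 ≈ 97.469)
-D = -1*223382007/2291831 = -223382007/2291831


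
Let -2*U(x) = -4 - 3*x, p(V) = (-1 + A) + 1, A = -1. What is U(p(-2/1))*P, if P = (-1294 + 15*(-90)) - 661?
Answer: -3305/2 ≈ -1652.5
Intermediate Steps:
p(V) = -1 (p(V) = (-1 - 1) + 1 = -2 + 1 = -1)
U(x) = 2 + 3*x/2 (U(x) = -(-4 - 3*x)/2 = 2 + 3*x/2)
P = -3305 (P = (-1294 - 1350) - 661 = -2644 - 661 = -3305)
U(p(-2/1))*P = (2 + (3/2)*(-1))*(-3305) = (2 - 3/2)*(-3305) = (1/2)*(-3305) = -3305/2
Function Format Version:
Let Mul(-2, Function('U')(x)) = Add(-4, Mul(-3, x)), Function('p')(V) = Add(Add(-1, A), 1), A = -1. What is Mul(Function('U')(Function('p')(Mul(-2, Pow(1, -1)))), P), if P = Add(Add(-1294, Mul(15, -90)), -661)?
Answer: Rational(-3305, 2) ≈ -1652.5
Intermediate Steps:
Function('p')(V) = -1 (Function('p')(V) = Add(Add(-1, -1), 1) = Add(-2, 1) = -1)
Function('U')(x) = Add(2, Mul(Rational(3, 2), x)) (Function('U')(x) = Mul(Rational(-1, 2), Add(-4, Mul(-3, x))) = Add(2, Mul(Rational(3, 2), x)))
P = -3305 (P = Add(Add(-1294, -1350), -661) = Add(-2644, -661) = -3305)
Mul(Function('U')(Function('p')(Mul(-2, Pow(1, -1)))), P) = Mul(Add(2, Mul(Rational(3, 2), -1)), -3305) = Mul(Add(2, Rational(-3, 2)), -3305) = Mul(Rational(1, 2), -3305) = Rational(-3305, 2)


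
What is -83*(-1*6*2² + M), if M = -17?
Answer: 3403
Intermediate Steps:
-83*(-1*6*2² + M) = -83*(-1*6*2² - 17) = -83*(-6*4 - 17) = -83*(-24 - 17) = -83*(-41) = 3403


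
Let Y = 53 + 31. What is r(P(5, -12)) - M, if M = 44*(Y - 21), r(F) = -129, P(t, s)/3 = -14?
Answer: -2901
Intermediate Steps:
P(t, s) = -42 (P(t, s) = 3*(-14) = -42)
Y = 84
M = 2772 (M = 44*(84 - 21) = 44*63 = 2772)
r(P(5, -12)) - M = -129 - 1*2772 = -129 - 2772 = -2901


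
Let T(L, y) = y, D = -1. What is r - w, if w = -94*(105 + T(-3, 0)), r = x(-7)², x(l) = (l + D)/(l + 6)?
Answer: 9934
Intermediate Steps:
x(l) = (-1 + l)/(6 + l) (x(l) = (l - 1)/(l + 6) = (-1 + l)/(6 + l))
r = 64 (r = ((-1 - 7)/(6 - 7))² = (-8/(-1))² = (-1*(-8))² = 8² = 64)
w = -9870 (w = -94*(105 + 0) = -94*105 = -9870)
r - w = 64 - 1*(-9870) = 64 + 9870 = 9934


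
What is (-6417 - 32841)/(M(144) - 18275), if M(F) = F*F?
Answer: -39258/2461 ≈ -15.952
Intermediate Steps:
M(F) = F**2
(-6417 - 32841)/(M(144) - 18275) = (-6417 - 32841)/(144**2 - 18275) = -39258/(20736 - 18275) = -39258/2461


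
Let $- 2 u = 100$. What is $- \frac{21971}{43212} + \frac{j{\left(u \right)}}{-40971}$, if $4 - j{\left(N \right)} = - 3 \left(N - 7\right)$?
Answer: $- \frac{99217493}{196715428} \approx -0.50437$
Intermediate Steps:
$u = -50$ ($u = \left(- \frac{1}{2}\right) 100 = -50$)
$j{\left(N \right)} = -17 + 3 N$ ($j{\left(N \right)} = 4 - - 3 \left(N - 7\right) = 4 - - 3 \left(-7 + N\right) = 4 - \left(21 - 3 N\right) = 4 + \left(-21 + 3 N\right) = -17 + 3 N$)
$- \frac{21971}{43212} + \frac{j{\left(u \right)}}{-40971} = - \frac{21971}{43212} + \frac{-17 + 3 \left(-50\right)}{-40971} = \left(-21971\right) \frac{1}{43212} + \left(-17 - 150\right) \left(- \frac{1}{40971}\right) = - \frac{21971}{43212} - - \frac{167}{40971} = - \frac{21971}{43212} + \frac{167}{40971} = - \frac{99217493}{196715428}$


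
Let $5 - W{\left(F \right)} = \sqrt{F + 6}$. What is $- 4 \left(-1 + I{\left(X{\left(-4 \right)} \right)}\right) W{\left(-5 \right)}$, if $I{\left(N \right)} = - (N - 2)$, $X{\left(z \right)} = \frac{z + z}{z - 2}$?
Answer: $\frac{16}{3} \approx 5.3333$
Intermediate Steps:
$W{\left(F \right)} = 5 - \sqrt{6 + F}$ ($W{\left(F \right)} = 5 - \sqrt{F + 6} = 5 - \sqrt{6 + F}$)
$X{\left(z \right)} = \frac{2 z}{-2 + z}$
$I{\left(N \right)} = 2 - N$ ($I{\left(N \right)} = - (-2 + N) = 2 - N$)
$- 4 \left(-1 + I{\left(X{\left(-4 \right)} \right)}\right) W{\left(-5 \right)} = - 4 \left(-1 + \left(2 - 2 \left(-4\right) \frac{1}{-2 - 4}\right)\right) \left(5 - \sqrt{6 - 5}\right) = - 4 \left(-1 + \left(2 - 2 \left(-4\right) \frac{1}{-6}\right)\right) \left(5 - \sqrt{1}\right) = - 4 \left(-1 + \left(2 - 2 \left(-4\right) \left(- \frac{1}{6}\right)\right)\right) \left(5 - 1\right) = - 4 \left(-1 + \left(2 - \frac{4}{3}\right)\right) \left(5 - 1\right) = - 4 \left(-1 + \left(2 - \frac{4}{3}\right)\right) 4 = - 4 \left(-1 + \frac{2}{3}\right) 4 = \left(-4\right) \left(- \frac{1}{3}\right) 4 = \frac{4}{3} \cdot 4 = \frac{16}{3}$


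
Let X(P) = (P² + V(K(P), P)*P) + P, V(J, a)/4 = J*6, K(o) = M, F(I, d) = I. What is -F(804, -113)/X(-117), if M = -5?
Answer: -67/2301 ≈ -0.029118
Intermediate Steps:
K(o) = -5
V(J, a) = 24*J (V(J, a) = 4*(J*6) = 4*(6*J) = 24*J)
X(P) = P² - 119*P (X(P) = (P² + (24*(-5))*P) + P = (P² - 120*P) + P = P² - 119*P)
-F(804, -113)/X(-117) = -804/((-117*(-119 - 117))) = -804/((-117*(-236))) = -804/27612 = -1*67/2301 = -67/2301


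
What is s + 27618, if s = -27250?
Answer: 368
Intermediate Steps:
s + 27618 = -27250 + 27618 = 368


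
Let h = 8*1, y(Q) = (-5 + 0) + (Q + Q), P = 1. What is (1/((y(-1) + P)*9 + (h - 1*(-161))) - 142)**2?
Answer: 266636241/13225 ≈ 20162.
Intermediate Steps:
y(Q) = -5 + 2*Q
h = 8
(1/((y(-1) + P)*9 + (h - 1*(-161))) - 142)**2 = (1/(((-5 + 2*(-1)) + 1)*9 + (8 - 1*(-161))) - 142)**2 = (1/(((-5 - 2) + 1)*9 + (8 + 161)) - 142)**2 = (1/((-7 + 1)*9 + 169) - 142)**2 = (1/(-6*9 + 169) - 142)**2 = (1/(-54 + 169) - 142)**2 = (1/115 - 142)**2 = (-16329/115)**2 = 266636241/13225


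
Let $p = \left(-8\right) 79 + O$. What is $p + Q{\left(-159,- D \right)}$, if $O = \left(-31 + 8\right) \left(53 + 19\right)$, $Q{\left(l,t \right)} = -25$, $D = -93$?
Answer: $-2313$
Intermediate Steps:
$O = -1656$ ($O = \left(-23\right) 72 = -1656$)
$p = -2288$ ($p = \left(-8\right) 79 - 1656 = -632 - 1656 = -2288$)
$p + Q{\left(-159,- D \right)} = -2288 - 25 = -2313$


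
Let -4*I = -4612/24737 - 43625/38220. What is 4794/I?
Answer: 3625982706528/251084453 ≈ 14441.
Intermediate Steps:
I = 251084453/756358512 (I = -(-4612/24737 - 43625/38220)/4 = -(-4612*1/24737 - 43625*1/38220)/4 = -(-4612/24737 - 8725/7644)/4 = -¼*(-251084453/189089628) = 251084453/756358512 ≈ 0.33196)
4794/I = 4794/(251084453/756358512) = 4794*(756358512/251084453) = 3625982706528/251084453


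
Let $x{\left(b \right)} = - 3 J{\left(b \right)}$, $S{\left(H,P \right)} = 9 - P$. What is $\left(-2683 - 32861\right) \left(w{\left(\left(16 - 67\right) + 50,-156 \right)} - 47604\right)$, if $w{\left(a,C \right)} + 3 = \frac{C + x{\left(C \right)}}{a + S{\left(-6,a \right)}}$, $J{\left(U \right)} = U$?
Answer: $1690911016$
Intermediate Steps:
$x{\left(b \right)} = - 3 b$
$w{\left(a,C \right)} = -3 - \frac{2 C}{9}$ ($w{\left(a,C \right)} = -3 + \frac{C - 3 C}{a - \left(-9 + a\right)} = -3 + \frac{\left(-2\right) C}{9} = -3 + - 2 C \frac{1}{9} = -3 - \frac{2 C}{9}$)
$\left(-2683 - 32861\right) \left(w{\left(\left(16 - 67\right) + 50,-156 \right)} - 47604\right) = \left(-2683 - 32861\right) \left(\left(-3 - - \frac{104}{3}\right) - 47604\right) = - 35544 \left(\left(-3 + \frac{104}{3}\right) - 47604\right) = - 35544 \left(\frac{95}{3} - 47604\right) = \left(-35544\right) \left(- \frac{142717}{3}\right) = 1690911016$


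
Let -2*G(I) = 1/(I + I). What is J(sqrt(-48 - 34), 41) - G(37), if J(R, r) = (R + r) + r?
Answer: 12137/148 + I*sqrt(82) ≈ 82.007 + 9.0554*I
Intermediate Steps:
G(I) = -1/(4*I) (G(I) = -1/(2*(I + I)) = -1/(2*I)/2 = -1/(4*I))
J(R, r) = R + 2*r
J(sqrt(-48 - 34), 41) - G(37) = (sqrt(-48 - 34) + 2*41) - (-1)/(4*37) = (sqrt(-82) + 82) - (-1)/(4*37) = (I*sqrt(82) + 82) - 1*(-1/148) = (82 + I*sqrt(82)) + 1/148 = 12137/148 + I*sqrt(82)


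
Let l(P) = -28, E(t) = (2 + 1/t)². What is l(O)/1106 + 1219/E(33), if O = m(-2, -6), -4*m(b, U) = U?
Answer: 104862811/354631 ≈ 295.70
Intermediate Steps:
E(t) = (2 + 1/t)²
m(b, U) = -U/4
O = 3/2 (O = -¼*(-6) = 3/2 ≈ 1.5000)
l(O)/1106 + 1219/E(33) = -28/1106 + 1219/(((1 + 2*33)²/33²)) = -28*1/1106 + 1219/(((1 + 66)²/1089)) = -2/79 + 1219/(((1/1089)*67²)) = -2/79 + 1219/(((1/1089)*4489)) = -2/79 + 1219/(4489/1089) = -2/79 + 1219*(1089/4489) = -2/79 + 1327491/4489 = 104862811/354631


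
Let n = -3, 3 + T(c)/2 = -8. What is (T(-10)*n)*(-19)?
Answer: -1254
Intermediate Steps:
T(c) = -22 (T(c) = -6 + 2*(-8) = -6 - 16 = -22)
(T(-10)*n)*(-19) = -22*(-3)*(-19) = 66*(-19) = -1254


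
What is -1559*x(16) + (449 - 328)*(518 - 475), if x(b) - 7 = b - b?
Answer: -5710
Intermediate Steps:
x(b) = 7 (x(b) = 7 + (b - b) = 7 + 0 = 7)
-1559*x(16) + (449 - 328)*(518 - 475) = -1559*7 + (449 - 328)*(518 - 475) = -10913 + 121*43 = -10913 + 5203 = -5710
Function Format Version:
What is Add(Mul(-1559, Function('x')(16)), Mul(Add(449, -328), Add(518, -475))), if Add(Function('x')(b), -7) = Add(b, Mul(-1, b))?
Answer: -5710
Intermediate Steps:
Function('x')(b) = 7 (Function('x')(b) = Add(7, Add(b, Mul(-1, b))) = Add(7, 0) = 7)
Add(Mul(-1559, Function('x')(16)), Mul(Add(449, -328), Add(518, -475))) = Add(Mul(-1559, 7), Mul(Add(449, -328), Add(518, -475))) = Add(-10913, Mul(121, 43)) = Add(-10913, 5203) = -5710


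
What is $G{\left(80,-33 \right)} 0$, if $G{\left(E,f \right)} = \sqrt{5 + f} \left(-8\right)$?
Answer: $0$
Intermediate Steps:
$G{\left(E,f \right)} = - 8 \sqrt{5 + f}$
$G{\left(80,-33 \right)} 0 = - 8 \sqrt{5 - 33} \cdot 0 = - 8 \sqrt{-28} \cdot 0 = - 8 \cdot 2 i \sqrt{7} \cdot 0 = - 16 i \sqrt{7} \cdot 0 = 0$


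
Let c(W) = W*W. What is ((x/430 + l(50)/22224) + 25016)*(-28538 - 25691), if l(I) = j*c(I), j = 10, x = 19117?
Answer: -405864252996566/298635 ≈ -1.3591e+9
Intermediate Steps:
c(W) = W**2
l(I) = 10*I**2
((x/430 + l(50)/22224) + 25016)*(-28538 - 25691) = ((19117/430 + (10*50**2)/22224) + 25016)*(-28538 - 25691) = ((19117*(1/430) + (10*2500)*(1/22224)) + 25016)*(-54229) = ((19117/430 + 25000*(1/22224)) + 25016)*(-54229) = ((19117/430 + 3125/2778) + 25016)*(-54229) = (13612694/298635 + 25016)*(-54229) = (7484265854/298635)*(-54229) = -405864252996566/298635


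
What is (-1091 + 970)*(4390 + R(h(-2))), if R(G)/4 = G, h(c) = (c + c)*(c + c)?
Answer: -538934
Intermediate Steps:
h(c) = 4*c**2 (h(c) = (2*c)*(2*c) = 4*c**2)
R(G) = 4*G
(-1091 + 970)*(4390 + R(h(-2))) = (-1091 + 970)*(4390 + 4*(4*(-2)**2)) = -121*(4390 + 4*(4*4)) = -121*(4390 + 4*16) = -121*(4390 + 64) = -121*4454 = -538934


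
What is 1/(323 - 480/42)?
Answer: 7/2181 ≈ 0.0032095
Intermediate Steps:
1/(323 - 480/42) = 1/(323 - 480*1/42) = 1/(323 - 80/7) = 1/(2181/7) = 7/2181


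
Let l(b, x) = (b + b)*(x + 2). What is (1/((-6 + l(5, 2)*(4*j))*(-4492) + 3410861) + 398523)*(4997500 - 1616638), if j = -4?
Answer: 2835138303545667760/2104231 ≈ 1.3474e+12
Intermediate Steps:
l(b, x) = 2*b*(2 + x) (l(b, x) = (2*b)*(2 + x) = 2*b*(2 + x))
(1/((-6 + l(5, 2)*(4*j))*(-4492) + 3410861) + 398523)*(4997500 - 1616638) = (1/((-6 + (2*5*(2 + 2))*(4*(-4)))*(-4492) + 3410861) + 398523)*(4997500 - 1616638) = (1/((-6 + (2*5*4)*(-16))*(-4492) + 3410861) + 398523)*3380862 = (1/((-6 + 40*(-16))*(-4492) + 3410861) + 398523)*3380862 = (1/((-6 - 640)*(-4492) + 3410861) + 398523)*3380862 = (1/(-646*(-4492) + 3410861) + 398523)*3380862 = (1/(2901832 + 3410861) + 398523)*3380862 = (1/6312693 + 398523)*3380862 = (2515753352440/6312693)*3380862 = 2835138303545667760/2104231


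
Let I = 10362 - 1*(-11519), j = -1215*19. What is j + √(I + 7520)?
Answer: -23085 + √29401 ≈ -22914.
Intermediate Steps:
j = -23085
I = 21881 (I = 10362 + 11519 = 21881)
j + √(I + 7520) = -23085 + √(21881 + 7520) = -23085 + √29401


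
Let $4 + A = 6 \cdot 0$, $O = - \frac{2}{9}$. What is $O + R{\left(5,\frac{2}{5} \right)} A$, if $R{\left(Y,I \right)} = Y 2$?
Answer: $- \frac{362}{9} \approx -40.222$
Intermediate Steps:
$R{\left(Y,I \right)} = 2 Y$
$O = - \frac{2}{9}$ ($O = \left(-2\right) \frac{1}{9} = - \frac{2}{9} \approx -0.22222$)
$A = -4$ ($A = -4 + 6 \cdot 0 = -4 + 0 = -4$)
$O + R{\left(5,\frac{2}{5} \right)} A = - \frac{2}{9} + 2 \cdot 5 \left(-4\right) = - \frac{2}{9} + 10 \left(-4\right) = - \frac{2}{9} - 40 = - \frac{362}{9}$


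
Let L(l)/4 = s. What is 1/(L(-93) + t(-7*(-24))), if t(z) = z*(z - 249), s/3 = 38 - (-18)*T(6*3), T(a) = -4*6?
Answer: -1/18336 ≈ -5.4537e-5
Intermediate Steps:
T(a) = -24
s = -1182 (s = 3*(38 - (-18)*(-24)) = 3*(38 - 1*432) = 3*(38 - 432) = 3*(-394) = -1182)
t(z) = z*(-249 + z)
L(l) = -4728 (L(l) = 4*(-1182) = -4728)
1/(L(-93) + t(-7*(-24))) = 1/(-4728 + (-7*(-24))*(-249 - 7*(-24))) = 1/(-4728 + 168*(-249 + 168)) = 1/(-4728 + 168*(-81)) = 1/(-4728 - 13608) = 1/(-18336) = -1/18336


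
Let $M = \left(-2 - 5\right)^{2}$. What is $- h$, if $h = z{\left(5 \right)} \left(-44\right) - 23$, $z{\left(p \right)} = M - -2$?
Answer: $2267$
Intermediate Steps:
$M = 49$ ($M = \left(-7\right)^{2} = 49$)
$z{\left(p \right)} = 51$ ($z{\left(p \right)} = 49 - -2 = 49 + 2 = 51$)
$h = -2267$ ($h = 51 \left(-44\right) - 23 = -2244 - 23 = -2267$)
$- h = \left(-1\right) \left(-2267\right) = 2267$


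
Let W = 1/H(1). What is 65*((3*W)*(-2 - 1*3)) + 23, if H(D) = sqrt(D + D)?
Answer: 23 - 975*sqrt(2)/2 ≈ -666.43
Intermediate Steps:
H(D) = sqrt(2)*sqrt(D) (H(D) = sqrt(2*D) = sqrt(2)*sqrt(D))
W = sqrt(2)/2 (W = 1/(sqrt(2)*sqrt(1)) = 1/(sqrt(2)*1) = 1/(sqrt(2)) = sqrt(2)/2 ≈ 0.70711)
65*((3*W)*(-2 - 1*3)) + 23 = 65*((3*(sqrt(2)/2))*(-2 - 1*3)) + 23 = 65*((3*sqrt(2)/2)*(-2 - 3)) + 23 = 65*((3*sqrt(2)/2)*(-5)) + 23 = 65*(-15*sqrt(2)/2) + 23 = -975*sqrt(2)/2 + 23 = 23 - 975*sqrt(2)/2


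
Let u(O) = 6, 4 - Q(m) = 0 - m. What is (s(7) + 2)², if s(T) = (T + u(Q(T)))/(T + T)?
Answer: 1681/196 ≈ 8.5765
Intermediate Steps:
Q(m) = 4 + m (Q(m) = 4 - (0 - m) = 4 - (-1)*m = 4 + m)
s(T) = (6 + T)/(2*T) (s(T) = (T + 6)/(T + T) = (6 + T)/((2*T)) = (6 + T)*(1/(2*T)) = (6 + T)/(2*T))
(s(7) + 2)² = ((½)*(6 + 7)/7 + 2)² = ((½)*(⅐)*13 + 2)² = (13/14 + 2)² = (41/14)² = 1681/196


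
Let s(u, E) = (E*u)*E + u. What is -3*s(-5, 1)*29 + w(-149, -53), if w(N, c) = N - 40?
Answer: 681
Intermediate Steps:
w(N, c) = -40 + N
s(u, E) = u + u*E² (s(u, E) = u*E² + u = u + u*E²)
-3*s(-5, 1)*29 + w(-149, -53) = -(-15)*(1 + 1²)*29 + (-40 - 149) = -(-15)*(1 + 1)*29 - 189 = -(-15)*2*29 - 189 = -3*(-10)*29 - 189 = 30*29 - 189 = 870 - 189 = 681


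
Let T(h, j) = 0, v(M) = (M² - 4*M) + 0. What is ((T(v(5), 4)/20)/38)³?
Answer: 0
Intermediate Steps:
v(M) = M² - 4*M
((T(v(5), 4)/20)/38)³ = ((0/20)/38)³ = ((0*(1/20))*(1/38))³ = (0*(1/38))³ = 0³ = 0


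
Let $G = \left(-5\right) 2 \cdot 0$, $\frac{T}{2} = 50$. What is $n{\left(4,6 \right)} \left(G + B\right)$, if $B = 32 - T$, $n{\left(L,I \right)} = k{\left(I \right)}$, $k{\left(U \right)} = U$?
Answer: $-408$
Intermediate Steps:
$T = 100$ ($T = 2 \cdot 50 = 100$)
$n{\left(L,I \right)} = I$
$G = 0$ ($G = \left(-10\right) 0 = 0$)
$B = -68$ ($B = 32 - 100 = -68$)
$n{\left(4,6 \right)} \left(G + B\right) = 6 \left(0 - 68\right) = 6 \left(-68\right) = -408$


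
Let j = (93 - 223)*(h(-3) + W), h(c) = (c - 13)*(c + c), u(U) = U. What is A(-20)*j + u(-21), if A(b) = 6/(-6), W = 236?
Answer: 43139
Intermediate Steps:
h(c) = 2*c*(-13 + c) (h(c) = (-13 + c)*(2*c) = 2*c*(-13 + c))
A(b) = -1 (A(b) = 6*(-⅙) = -1)
j = -43160 (j = (93 - 223)*(2*(-3)*(-13 - 3) + 236) = -130*(2*(-3)*(-16) + 236) = -130*(96 + 236) = -130*332 = -43160)
A(-20)*j + u(-21) = -1*(-43160) - 21 = 43160 - 21 = 43139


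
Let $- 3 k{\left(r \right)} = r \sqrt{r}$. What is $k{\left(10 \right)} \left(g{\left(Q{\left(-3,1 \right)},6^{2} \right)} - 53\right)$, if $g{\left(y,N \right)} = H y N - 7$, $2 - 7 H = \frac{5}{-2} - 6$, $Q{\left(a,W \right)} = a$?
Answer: $740 \sqrt{10} \approx 2340.1$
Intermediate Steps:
$H = \frac{3}{2}$ ($H = \frac{2}{7} - \frac{\frac{5}{-2} - 6}{7} = \frac{2}{7} - \frac{5 \left(- \frac{1}{2}\right) - 6}{7} = \frac{2}{7} - \frac{- \frac{5}{2} - 6}{7} = \frac{2}{7} - - \frac{17}{14} = \frac{2}{7} + \frac{17}{14} = \frac{3}{2} \approx 1.5$)
$g{\left(y,N \right)} = -7 + \frac{3 N y}{2}$ ($g{\left(y,N \right)} = \frac{3 y}{2} N - 7 = \frac{3 N y}{2} - 7 = -7 + \frac{3 N y}{2}$)
$k{\left(r \right)} = - \frac{r^{\frac{3}{2}}}{3}$ ($k{\left(r \right)} = - \frac{r \sqrt{r}}{3} = - \frac{r^{\frac{3}{2}}}{3}$)
$k{\left(10 \right)} \left(g{\left(Q{\left(-3,1 \right)},6^{2} \right)} - 53\right) = - \frac{10^{\frac{3}{2}}}{3} \left(\left(-7 + \frac{3}{2} \cdot 6^{2} \left(-3\right)\right) - 53\right) = - \frac{10 \sqrt{10}}{3} \left(\left(-7 + \frac{3}{2} \cdot 36 \left(-3\right)\right) - 53\right) = - \frac{10 \sqrt{10}}{3} \left(\left(-7 - 162\right) - 53\right) = - \frac{10 \sqrt{10}}{3} \left(-169 - 53\right) = - \frac{10 \sqrt{10}}{3} \left(-222\right) = 740 \sqrt{10}$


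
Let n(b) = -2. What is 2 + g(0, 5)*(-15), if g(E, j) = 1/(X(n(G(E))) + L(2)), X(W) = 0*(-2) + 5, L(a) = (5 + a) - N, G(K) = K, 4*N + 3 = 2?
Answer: 38/49 ≈ 0.77551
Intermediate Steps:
N = -¼ (N = -¾ + (¼)*2 = -¾ + ½ = -¼ ≈ -0.25000)
L(a) = 21/4 + a (L(a) = (5 + a) - 1*(-¼) = (5 + a) + ¼ = 21/4 + a)
X(W) = 5 (X(W) = 0 + 5 = 5)
g(E, j) = 4/49 (g(E, j) = 1/(5 + (21/4 + 2)) = 1/(5 + 29/4) = 1/(49/4) = 4/49)
2 + g(0, 5)*(-15) = 2 + (4/49)*(-15) = 2 - 60/49 = 38/49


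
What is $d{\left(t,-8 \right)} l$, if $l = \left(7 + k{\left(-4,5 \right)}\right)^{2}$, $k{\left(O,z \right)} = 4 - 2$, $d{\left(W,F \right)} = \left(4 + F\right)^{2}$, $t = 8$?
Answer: $1296$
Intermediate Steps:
$k{\left(O,z \right)} = 2$
$l = 81$ ($l = \left(7 + 2\right)^{2} = 9^{2} = 81$)
$d{\left(t,-8 \right)} l = \left(4 - 8\right)^{2} \cdot 81 = \left(-4\right)^{2} \cdot 81 = 16 \cdot 81 = 1296$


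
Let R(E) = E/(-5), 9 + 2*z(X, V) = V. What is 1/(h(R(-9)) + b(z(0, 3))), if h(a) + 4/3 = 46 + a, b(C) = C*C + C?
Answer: 15/787 ≈ 0.019060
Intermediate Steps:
z(X, V) = -9/2 + V/2
R(E) = -E/5 (R(E) = E*(-1/5) = -E/5)
b(C) = C + C**2 (b(C) = C**2 + C = C + C**2)
h(a) = 134/3 + a (h(a) = -4/3 + (46 + a) = 134/3 + a)
1/(h(R(-9)) + b(z(0, 3))) = 1/((134/3 - 1/5*(-9)) + (-9/2 + (1/2)*3)*(1 + (-9/2 + (1/2)*3))) = 1/((134/3 + 9/5) + (-9/2 + 3/2)*(1 + (-9/2 + 3/2))) = 1/(697/15 - 3*(1 - 3)) = 1/(697/15 - 3*(-2)) = 1/(697/15 + 6) = 1/(787/15) = 15/787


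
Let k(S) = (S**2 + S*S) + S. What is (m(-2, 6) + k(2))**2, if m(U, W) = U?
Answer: 64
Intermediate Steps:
k(S) = S + 2*S**2 (k(S) = (S**2 + S**2) + S = 2*S**2 + S = S + 2*S**2)
(m(-2, 6) + k(2))**2 = (-2 + 2*(1 + 2*2))**2 = (-2 + 2*(1 + 4))**2 = (-2 + 2*5)**2 = (-2 + 10)**2 = 8**2 = 64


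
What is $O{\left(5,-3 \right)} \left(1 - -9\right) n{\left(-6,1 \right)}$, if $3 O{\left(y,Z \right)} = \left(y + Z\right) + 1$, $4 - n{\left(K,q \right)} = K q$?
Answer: $100$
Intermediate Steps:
$n{\left(K,q \right)} = 4 - K q$
$O{\left(y,Z \right)} = \frac{1}{3} + \frac{Z}{3} + \frac{y}{3}$ ($O{\left(y,Z \right)} = \frac{\left(y + Z\right) + 1}{3} = \frac{\left(Z + y\right) + 1}{3} = \frac{1 + Z + y}{3} = \frac{1}{3} + \frac{Z}{3} + \frac{y}{3}$)
$O{\left(5,-3 \right)} \left(1 - -9\right) n{\left(-6,1 \right)} = \left(\frac{1}{3} + \frac{1}{3} \left(-3\right) + \frac{1}{3} \cdot 5\right) \left(1 - -9\right) \left(4 - \left(-6\right) 1\right) = \left(\frac{1}{3} - 1 + \frac{5}{3}\right) \left(1 + 9\right) \left(4 + 6\right) = 1 \cdot 10 \cdot 10 = 10 \cdot 10 = 100$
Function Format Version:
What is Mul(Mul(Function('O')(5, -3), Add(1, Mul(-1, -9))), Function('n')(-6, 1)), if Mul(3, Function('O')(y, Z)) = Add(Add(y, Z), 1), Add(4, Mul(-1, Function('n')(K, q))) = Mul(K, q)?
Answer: 100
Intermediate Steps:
Function('n')(K, q) = Add(4, Mul(-1, K, q)) (Function('n')(K, q) = Add(4, Mul(-1, Mul(K, q))) = Add(4, Mul(-1, K, q)))
Function('O')(y, Z) = Add(Rational(1, 3), Mul(Rational(1, 3), Z), Mul(Rational(1, 3), y)) (Function('O')(y, Z) = Mul(Rational(1, 3), Add(Add(y, Z), 1)) = Mul(Rational(1, 3), Add(Add(Z, y), 1)) = Mul(Rational(1, 3), Add(1, Z, y)) = Add(Rational(1, 3), Mul(Rational(1, 3), Z), Mul(Rational(1, 3), y)))
Mul(Mul(Function('O')(5, -3), Add(1, Mul(-1, -9))), Function('n')(-6, 1)) = Mul(Mul(Add(Rational(1, 3), Mul(Rational(1, 3), -3), Mul(Rational(1, 3), 5)), Add(1, Mul(-1, -9))), Add(4, Mul(-1, -6, 1))) = Mul(Mul(Add(Rational(1, 3), -1, Rational(5, 3)), Add(1, 9)), Add(4, 6)) = Mul(Mul(1, 10), 10) = Mul(10, 10) = 100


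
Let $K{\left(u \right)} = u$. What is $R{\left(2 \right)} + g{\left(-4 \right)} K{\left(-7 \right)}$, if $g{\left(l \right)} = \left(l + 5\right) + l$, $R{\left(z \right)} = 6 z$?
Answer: $33$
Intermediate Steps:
$g{\left(l \right)} = 5 + 2 l$ ($g{\left(l \right)} = \left(5 + l\right) + l = 5 + 2 l$)
$R{\left(2 \right)} + g{\left(-4 \right)} K{\left(-7 \right)} = 6 \cdot 2 + \left(5 + 2 \left(-4\right)\right) \left(-7\right) = 12 + \left(5 - 8\right) \left(-7\right) = 12 - -21 = 12 + 21 = 33$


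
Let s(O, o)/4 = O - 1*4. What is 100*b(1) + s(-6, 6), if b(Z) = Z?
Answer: 60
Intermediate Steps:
s(O, o) = -16 + 4*O (s(O, o) = 4*(O - 1*4) = 4*(O - 4) = 4*(-4 + O) = -16 + 4*O)
100*b(1) + s(-6, 6) = 100*1 + (-16 + 4*(-6)) = 100 + (-16 - 24) = 100 - 40 = 60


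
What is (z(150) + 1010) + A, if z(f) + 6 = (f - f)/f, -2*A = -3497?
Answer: 5505/2 ≈ 2752.5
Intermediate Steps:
A = 3497/2 (A = -½*(-3497) = 3497/2 ≈ 1748.5)
z(f) = -6 (z(f) = -6 + (f - f)/f = -6 + 0/f = -6 + 0 = -6)
(z(150) + 1010) + A = (-6 + 1010) + 3497/2 = 1004 + 3497/2 = 5505/2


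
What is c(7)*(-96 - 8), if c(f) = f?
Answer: -728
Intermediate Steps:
c(7)*(-96 - 8) = 7*(-96 - 8) = 7*(-104) = -728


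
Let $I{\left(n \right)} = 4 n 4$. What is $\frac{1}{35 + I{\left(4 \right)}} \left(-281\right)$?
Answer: $- \frac{281}{99} \approx -2.8384$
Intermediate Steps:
$I{\left(n \right)} = 16 n$
$\frac{1}{35 + I{\left(4 \right)}} \left(-281\right) = \frac{1}{35 + 16 \cdot 4} \left(-281\right) = \frac{1}{35 + 64} \left(-281\right) = \frac{1}{99} \left(-281\right) = - \frac{281}{99}$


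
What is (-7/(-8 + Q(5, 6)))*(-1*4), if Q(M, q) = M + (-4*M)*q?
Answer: -28/123 ≈ -0.22764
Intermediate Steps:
Q(M, q) = M - 4*M*q
(-7/(-8 + Q(5, 6)))*(-1*4) = (-7/(-8 + 5*(1 - 4*6)))*(-1*4) = (-7/(-8 + 5*(1 - 24)))*(-4) = (-7/(-8 + 5*(-23)))*(-4) = (-7/(-8 - 115))*(-4) = (-7/(-123))*(-4) = -1/123*(-7)*(-4) = (7/123)*(-4) = -28/123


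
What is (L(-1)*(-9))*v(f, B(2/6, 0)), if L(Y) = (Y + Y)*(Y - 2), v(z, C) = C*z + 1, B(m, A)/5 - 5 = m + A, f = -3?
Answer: 4266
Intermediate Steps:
B(m, A) = 25 + 5*A + 5*m (B(m, A) = 25 + 5*(m + A) = 25 + 5*(A + m) = 25 + (5*A + 5*m) = 25 + 5*A + 5*m)
v(z, C) = 1 + C*z
L(Y) = 2*Y*(-2 + Y) (L(Y) = (2*Y)*(-2 + Y) = 2*Y*(-2 + Y))
(L(-1)*(-9))*v(f, B(2/6, 0)) = ((2*(-1)*(-2 - 1))*(-9))*(1 + (25 + 5*0 + 5*(2/6))*(-3)) = ((2*(-1)*(-3))*(-9))*(1 + (25 + 0 + 5*(2*(⅙)))*(-3)) = (6*(-9))*(1 + (25 + 0 + 5*(⅓))*(-3)) = -54*(1 + (25 + 0 + 5/3)*(-3)) = -54*(1 + (80/3)*(-3)) = -54*(1 - 80) = -54*(-79) = 4266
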